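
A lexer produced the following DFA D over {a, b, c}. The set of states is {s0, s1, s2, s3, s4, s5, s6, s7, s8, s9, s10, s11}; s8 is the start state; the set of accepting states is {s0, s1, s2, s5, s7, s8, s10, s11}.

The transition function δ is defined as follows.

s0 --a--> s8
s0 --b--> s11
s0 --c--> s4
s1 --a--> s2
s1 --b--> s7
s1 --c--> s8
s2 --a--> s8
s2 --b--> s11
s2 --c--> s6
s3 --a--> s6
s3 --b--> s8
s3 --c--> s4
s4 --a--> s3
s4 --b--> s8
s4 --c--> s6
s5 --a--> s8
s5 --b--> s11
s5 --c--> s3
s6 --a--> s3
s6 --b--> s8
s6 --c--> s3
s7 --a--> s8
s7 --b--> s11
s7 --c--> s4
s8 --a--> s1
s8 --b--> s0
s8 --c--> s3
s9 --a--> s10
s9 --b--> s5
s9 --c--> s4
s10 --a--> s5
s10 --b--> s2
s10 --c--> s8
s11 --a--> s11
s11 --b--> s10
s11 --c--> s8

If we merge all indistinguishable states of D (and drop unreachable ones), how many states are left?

Reachable states from the start: {s0,s1,s2,s3,s4,s5,s6,s7,s8,s10,s11}. Unreachable: {s9} — drop them.
Start with accepting vs non-accepting: {s0,s1,s2,s5,s7,s8,s10,s11} | {s3,s4,s6}.
On input c, block {s0,s1,s2,s5,s7,s8,s10,s11} splits into {s0,s2,s5,s7,s8} and {s1,s10,s11}.
Split {s0,s2,s5,s7,s8} by δ(·,a) → {s0,s2,s5,s7} and {s8}.
Refine {s1,s10,s11} on symbol a: members go to different blocks, giving {s1,s10} and {s11}.
No further refinement is possible. Final partition (5 blocks): {s0,s2,s5,s7} | {s3,s4,s6} | {s1,s10} | {s8} | {s11}.

5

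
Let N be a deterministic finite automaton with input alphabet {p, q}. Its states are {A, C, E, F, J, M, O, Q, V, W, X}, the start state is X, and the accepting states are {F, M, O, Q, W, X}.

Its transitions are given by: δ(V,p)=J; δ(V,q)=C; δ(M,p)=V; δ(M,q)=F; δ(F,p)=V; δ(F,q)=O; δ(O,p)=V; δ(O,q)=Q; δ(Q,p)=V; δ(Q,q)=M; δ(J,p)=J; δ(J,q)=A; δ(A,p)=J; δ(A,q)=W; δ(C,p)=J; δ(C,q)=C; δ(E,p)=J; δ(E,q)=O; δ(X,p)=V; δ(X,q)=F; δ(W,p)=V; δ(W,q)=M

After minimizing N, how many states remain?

States {E} cannot be reached from the start state, so discard them.
Initial partition by acceptance: {F,M,O,Q,W,X} | {A,C,J,V}.
Refine {A,C,J,V} on symbol q: members go to different blocks, giving {C,J,V} and {A}.
Split {C,J,V} by δ(·,q) → {C,V} and {J}.
The partition is now stable with 4 blocks: {F,M,O,Q,W,X} | {C,V} | {A} | {J}.

4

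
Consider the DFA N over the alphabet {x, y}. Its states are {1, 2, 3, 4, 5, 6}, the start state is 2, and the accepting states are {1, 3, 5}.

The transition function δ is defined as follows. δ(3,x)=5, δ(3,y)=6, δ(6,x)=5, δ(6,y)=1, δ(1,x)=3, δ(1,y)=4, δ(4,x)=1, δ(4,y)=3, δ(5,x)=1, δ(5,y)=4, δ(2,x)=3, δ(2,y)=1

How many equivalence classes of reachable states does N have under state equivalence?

2

Initial partition by acceptance: {1,3,5} | {2,4,6}.
The partition is now stable with 2 blocks: {1,3,5} | {2,4,6}.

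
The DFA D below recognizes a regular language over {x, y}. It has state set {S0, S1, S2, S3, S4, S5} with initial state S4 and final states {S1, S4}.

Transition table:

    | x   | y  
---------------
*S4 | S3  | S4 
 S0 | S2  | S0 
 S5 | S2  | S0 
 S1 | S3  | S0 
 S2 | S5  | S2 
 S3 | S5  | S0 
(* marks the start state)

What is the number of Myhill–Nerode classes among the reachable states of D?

Reachable states from the start: {S0,S2,S3,S4,S5}. Unreachable: {S1} — drop them.
Initial partition by acceptance: {S4} | {S0,S2,S3,S5}.
Stable partition: {S4} | {S0,S2,S3,S5} — 2 equivalence classes.

2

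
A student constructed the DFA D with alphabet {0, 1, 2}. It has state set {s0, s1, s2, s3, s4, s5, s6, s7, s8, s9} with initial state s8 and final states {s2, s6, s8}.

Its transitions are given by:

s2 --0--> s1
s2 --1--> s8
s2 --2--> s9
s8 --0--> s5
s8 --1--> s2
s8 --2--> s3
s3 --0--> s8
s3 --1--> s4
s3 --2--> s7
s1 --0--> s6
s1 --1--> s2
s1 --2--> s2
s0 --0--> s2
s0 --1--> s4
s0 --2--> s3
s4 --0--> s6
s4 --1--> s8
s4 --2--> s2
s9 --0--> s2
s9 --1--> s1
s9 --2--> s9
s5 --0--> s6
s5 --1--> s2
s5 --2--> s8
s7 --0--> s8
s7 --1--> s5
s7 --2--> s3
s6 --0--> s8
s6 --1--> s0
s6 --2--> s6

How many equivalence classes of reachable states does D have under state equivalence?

4

All states are reachable from the start state.
Initial partition by acceptance: {s2,s6,s8} | {s0,s1,s3,s4,s5,s7,s9}.
Split {s2,s6,s8} by δ(·,0) → {s2,s8} and {s6}.
Split {s0,s1,s3,s4,s5,s7,s9} by δ(·,0) → {s0,s3,s7,s9} and {s1,s4,s5}.
Stable partition: {s2,s8} | {s0,s3,s7,s9} | {s6} | {s1,s4,s5} — 4 equivalence classes.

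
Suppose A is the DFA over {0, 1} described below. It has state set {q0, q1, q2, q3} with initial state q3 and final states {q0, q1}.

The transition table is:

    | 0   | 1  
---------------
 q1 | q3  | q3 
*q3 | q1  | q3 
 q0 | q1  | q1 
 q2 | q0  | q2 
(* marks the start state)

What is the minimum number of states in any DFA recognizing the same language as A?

2

States {q0,q2} cannot be reached from the start state, so discard them.
Initial partition by acceptance: {q1} | {q3}.
Stable partition: {q1} | {q3} — 2 equivalence classes.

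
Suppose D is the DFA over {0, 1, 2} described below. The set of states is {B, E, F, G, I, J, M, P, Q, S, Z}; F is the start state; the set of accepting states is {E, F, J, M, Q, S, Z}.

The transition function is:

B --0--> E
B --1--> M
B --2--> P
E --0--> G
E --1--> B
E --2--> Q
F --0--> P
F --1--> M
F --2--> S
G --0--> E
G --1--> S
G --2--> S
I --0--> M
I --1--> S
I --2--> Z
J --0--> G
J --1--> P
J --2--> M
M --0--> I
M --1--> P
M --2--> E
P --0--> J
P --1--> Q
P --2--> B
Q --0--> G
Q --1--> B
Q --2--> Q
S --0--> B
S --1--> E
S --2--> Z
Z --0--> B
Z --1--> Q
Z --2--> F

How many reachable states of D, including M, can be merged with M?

4

P0 = {E,F,J,M,Q,S,Z} | {B,G,I,P}.
Split {E,F,J,M,Q,S,Z} by δ(·,1) → {E,J,M,Q} and {F,S,Z}.
On input 1, block {B,G,I,P} splits into {B,P} and {G,I}.
No further refinement is possible. Final partition (4 blocks): {E,J,M,Q} | {B,P} | {F,S,Z} | {G,I}.
State M belongs to the block {E,J,M,Q}, which has 4 states.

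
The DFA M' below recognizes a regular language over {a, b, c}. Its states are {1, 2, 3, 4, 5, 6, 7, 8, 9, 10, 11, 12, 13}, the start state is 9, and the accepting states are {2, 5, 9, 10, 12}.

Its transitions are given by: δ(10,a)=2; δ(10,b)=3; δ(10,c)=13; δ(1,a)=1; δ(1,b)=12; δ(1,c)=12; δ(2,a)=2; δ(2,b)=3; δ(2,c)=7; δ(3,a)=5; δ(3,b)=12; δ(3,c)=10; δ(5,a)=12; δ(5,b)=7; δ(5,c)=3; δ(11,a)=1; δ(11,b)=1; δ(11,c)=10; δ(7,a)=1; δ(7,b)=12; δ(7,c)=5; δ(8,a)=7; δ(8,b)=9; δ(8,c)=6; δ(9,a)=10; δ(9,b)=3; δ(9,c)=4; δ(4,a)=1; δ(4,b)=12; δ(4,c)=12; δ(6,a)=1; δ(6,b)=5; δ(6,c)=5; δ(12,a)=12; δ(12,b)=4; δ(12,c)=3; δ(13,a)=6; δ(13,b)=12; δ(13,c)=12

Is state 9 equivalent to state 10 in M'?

Yes

Reachable states from the start: {1,2,3,4,5,6,7,9,10,12,13}. Unreachable: {8,11} — drop them.
Initial partition by acceptance: {2,5,9,10,12} | {1,3,4,6,7,13}.
Split {1,3,4,6,7,13} by δ(·,a) → {1,4,6,7,13} and {3}.
Refine {2,5,9,10,12} on symbol b: members go to different blocks, giving {2,9,10} and {5,12}.
Stable partition: {2,9,10} | {1,4,6,7,13} | {3} | {5,12} — 4 equivalence classes.
9 and 10 lie in the same block of the stable partition, so they are equivalent — no string distinguishes them.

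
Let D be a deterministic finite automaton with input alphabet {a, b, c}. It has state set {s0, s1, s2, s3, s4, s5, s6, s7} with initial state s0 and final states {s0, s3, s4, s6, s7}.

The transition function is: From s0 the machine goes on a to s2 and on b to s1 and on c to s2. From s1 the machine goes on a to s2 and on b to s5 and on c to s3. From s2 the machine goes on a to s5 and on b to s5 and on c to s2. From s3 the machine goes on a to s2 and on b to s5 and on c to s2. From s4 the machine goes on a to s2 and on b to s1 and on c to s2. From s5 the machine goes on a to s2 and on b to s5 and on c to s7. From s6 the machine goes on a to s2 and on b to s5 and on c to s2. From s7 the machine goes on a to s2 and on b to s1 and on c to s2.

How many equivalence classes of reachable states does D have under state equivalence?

3

First remove the unreachable states {s4,s6}; 6 states remain.
Start with accepting vs non-accepting: {s0,s3,s7} | {s1,s2,s5}.
Split {s1,s2,s5} by δ(·,c) → {s1,s5} and {s2}.
No further refinement is possible. Final partition (3 blocks): {s0,s3,s7} | {s1,s5} | {s2}.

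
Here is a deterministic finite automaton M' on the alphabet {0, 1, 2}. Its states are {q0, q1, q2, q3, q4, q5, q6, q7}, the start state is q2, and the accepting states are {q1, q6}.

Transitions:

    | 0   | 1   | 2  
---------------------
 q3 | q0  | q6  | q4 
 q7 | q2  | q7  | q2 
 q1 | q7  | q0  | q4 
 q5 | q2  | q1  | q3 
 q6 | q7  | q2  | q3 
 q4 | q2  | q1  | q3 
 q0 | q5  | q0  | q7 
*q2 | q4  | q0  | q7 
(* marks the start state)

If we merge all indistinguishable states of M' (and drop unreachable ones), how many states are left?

4

All states are reachable from the start state.
Initial partition by acceptance: {q1,q6} | {q0,q2,q3,q4,q5,q7}.
Split {q0,q2,q3,q4,q5,q7} by δ(·,1) → {q0,q2,q7} and {q3,q4,q5}.
Split {q0,q2,q7} by δ(·,0) → {q0,q2} and {q7}.
The partition is now stable with 4 blocks: {q1,q6} | {q0,q2} | {q3,q4,q5} | {q7}.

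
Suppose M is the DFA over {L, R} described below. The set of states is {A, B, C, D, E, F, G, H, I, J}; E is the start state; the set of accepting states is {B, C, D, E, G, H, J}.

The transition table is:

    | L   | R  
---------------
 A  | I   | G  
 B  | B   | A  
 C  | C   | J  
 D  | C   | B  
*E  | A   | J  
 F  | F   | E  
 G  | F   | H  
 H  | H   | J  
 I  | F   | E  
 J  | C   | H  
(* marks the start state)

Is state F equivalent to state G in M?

No

First remove the unreachable states {B,D}; 8 states remain.
P0 = {C,E,G,H,J} | {A,F,I}.
Split {C,E,G,H,J} by δ(·,L) → {C,H,J} and {E,G}.
No further refinement is possible. Final partition (3 blocks): {C,H,J} | {A,F,I} | {E,G}.
F and G end up in different blocks, so they are distinguishable. For instance, the string 'ε' is accepted from only G.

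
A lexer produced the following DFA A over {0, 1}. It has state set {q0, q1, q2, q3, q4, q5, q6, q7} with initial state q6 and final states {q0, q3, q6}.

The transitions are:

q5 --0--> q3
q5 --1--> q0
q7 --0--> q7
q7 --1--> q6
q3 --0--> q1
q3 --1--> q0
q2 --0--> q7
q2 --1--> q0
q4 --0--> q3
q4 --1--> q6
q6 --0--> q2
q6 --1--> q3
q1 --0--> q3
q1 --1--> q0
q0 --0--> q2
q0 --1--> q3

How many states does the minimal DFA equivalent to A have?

Reachable states from the start: {q0,q1,q2,q3,q6,q7}. Unreachable: {q4,q5} — drop them.
Initial partition by acceptance: {q0,q3,q6} | {q1,q2,q7}.
Refine {q1,q2,q7} on symbol 0: members go to different blocks, giving {q2,q7} and {q1}.
On input 0, block {q0,q3,q6} splits into {q0,q6} and {q3}.
No further refinement is possible. Final partition (4 blocks): {q0,q6} | {q2,q7} | {q1} | {q3}.

4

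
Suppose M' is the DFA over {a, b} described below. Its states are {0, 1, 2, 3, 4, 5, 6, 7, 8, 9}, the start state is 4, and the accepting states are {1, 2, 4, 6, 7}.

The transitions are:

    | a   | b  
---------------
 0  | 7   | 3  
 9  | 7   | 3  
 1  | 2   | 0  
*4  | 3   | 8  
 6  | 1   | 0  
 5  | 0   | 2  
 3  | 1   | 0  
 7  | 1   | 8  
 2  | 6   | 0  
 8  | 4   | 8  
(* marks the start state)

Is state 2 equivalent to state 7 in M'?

States {5,9} cannot be reached from the start state, so discard them.
P0 = {1,2,4,6,7} | {0,3,8}.
Split {1,2,4,6,7} by δ(·,a) → {1,2,6,7} and {4}.
Split {0,3,8} by δ(·,a) → {0,3} and {8}.
Refine {1,2,6,7} on symbol b: members go to different blocks, giving {1,2,6} and {7}.
Refine {0,3} on symbol a: members go to different blocks, giving {0} and {3}.
The partition is now stable with 6 blocks: {1,2,6} | {0} | {4} | {8} | {7} | {3}.
2 and 7 end up in different blocks, so they are distinguishable. For instance, the string 'baa' is accepted from only 2.

No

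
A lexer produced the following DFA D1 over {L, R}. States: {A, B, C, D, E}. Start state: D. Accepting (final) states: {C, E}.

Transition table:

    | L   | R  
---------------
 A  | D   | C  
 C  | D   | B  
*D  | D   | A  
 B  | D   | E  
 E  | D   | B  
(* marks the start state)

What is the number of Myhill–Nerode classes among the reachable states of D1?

Every state is reachable, so we keep all 5.
P0 = {C,E} | {A,B,D}.
Split {A,B,D} by δ(·,R) → {A,B} and {D}.
No further refinement is possible. Final partition (3 blocks): {C,E} | {A,B} | {D}.

3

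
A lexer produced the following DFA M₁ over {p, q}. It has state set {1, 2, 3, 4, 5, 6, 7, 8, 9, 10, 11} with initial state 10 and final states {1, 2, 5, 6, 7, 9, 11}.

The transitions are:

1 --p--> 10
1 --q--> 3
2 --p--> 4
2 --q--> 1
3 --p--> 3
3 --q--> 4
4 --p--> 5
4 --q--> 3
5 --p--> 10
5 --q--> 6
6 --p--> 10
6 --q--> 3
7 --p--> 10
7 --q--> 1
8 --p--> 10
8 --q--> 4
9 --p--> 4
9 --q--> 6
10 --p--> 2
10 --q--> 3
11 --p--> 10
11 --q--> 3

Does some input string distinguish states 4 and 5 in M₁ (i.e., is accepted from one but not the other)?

Yes

First remove the unreachable states {7,8,9,11}; 7 states remain.
Start with accepting vs non-accepting: {1,2,5,6} | {3,4,10}.
On input q, block {1,2,5,6} splits into {1,6} and {2,5}.
Split {3,4,10} by δ(·,p) → {4,10} and {3}.
No further refinement is possible. Final partition (4 blocks): {1,6} | {4,10} | {2,5} | {3}.
4 and 5 end up in different blocks, so they are distinguishable. For instance, the string 'ε' is accepted from only 5.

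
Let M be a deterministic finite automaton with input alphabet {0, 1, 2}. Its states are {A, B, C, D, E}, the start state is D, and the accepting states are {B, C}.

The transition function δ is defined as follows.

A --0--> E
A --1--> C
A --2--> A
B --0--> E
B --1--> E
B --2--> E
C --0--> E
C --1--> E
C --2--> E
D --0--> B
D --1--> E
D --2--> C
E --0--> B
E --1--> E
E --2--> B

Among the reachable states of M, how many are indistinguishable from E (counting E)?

States {A} cannot be reached from the start state, so discard them.
Start with accepting vs non-accepting: {B,C} | {D,E}.
No further refinement is possible. Final partition (2 blocks): {B,C} | {D,E}.
State E belongs to the block {D,E}, which has 2 states.

2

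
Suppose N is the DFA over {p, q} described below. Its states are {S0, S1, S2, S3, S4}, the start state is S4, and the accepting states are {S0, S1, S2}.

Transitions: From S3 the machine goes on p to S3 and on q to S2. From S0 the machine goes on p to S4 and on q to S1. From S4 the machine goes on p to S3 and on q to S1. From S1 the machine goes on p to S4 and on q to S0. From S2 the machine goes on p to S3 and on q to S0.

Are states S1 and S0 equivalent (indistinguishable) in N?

P0 = {S0,S1,S2} | {S3,S4}.
Stable partition: {S0,S1,S2} | {S3,S4} — 2 equivalence classes.
S1 and S0 lie in the same block of the stable partition, so they are equivalent — no string distinguishes them.

Yes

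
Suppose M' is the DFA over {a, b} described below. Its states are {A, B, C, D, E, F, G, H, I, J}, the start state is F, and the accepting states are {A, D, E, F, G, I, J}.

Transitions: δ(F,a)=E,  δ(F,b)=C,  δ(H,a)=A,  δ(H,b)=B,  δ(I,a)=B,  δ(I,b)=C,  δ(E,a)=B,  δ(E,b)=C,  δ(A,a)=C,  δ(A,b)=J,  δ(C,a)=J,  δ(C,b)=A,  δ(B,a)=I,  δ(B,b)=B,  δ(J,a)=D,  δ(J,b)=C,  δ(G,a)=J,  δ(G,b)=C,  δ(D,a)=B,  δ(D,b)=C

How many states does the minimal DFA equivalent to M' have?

5

Reachable states from the start: {A,B,C,D,E,F,I,J}. Unreachable: {G,H} — drop them.
P0 = {A,D,E,F,I,J} | {B,C}.
Refine {A,D,E,F,I,J} on symbol a: members go to different blocks, giving {A,D,E,I} and {F,J}.
On input b, block {A,D,E,I} splits into {D,E,I} and {A}.
Refine {B,C} on symbol a: members go to different blocks, giving {B} and {C}.
The partition is now stable with 5 blocks: {D,E,I} | {B} | {F,J} | {A} | {C}.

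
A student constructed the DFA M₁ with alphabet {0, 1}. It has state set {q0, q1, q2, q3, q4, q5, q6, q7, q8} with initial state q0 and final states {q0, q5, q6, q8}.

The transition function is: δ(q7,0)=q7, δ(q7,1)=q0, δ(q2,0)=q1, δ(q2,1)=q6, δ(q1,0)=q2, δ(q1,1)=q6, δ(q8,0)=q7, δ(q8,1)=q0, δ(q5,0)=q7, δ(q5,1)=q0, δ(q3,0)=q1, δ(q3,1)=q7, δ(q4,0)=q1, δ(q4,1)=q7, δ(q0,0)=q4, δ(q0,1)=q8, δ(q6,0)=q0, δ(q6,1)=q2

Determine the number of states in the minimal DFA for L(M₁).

6

Reachable states from the start: {q0,q1,q2,q4,q6,q7,q8}. Unreachable: {q3,q5} — drop them.
Start with accepting vs non-accepting: {q0,q6,q8} | {q1,q2,q4,q7}.
Split {q0,q6,q8} by δ(·,0) → {q0,q8} and {q6}.
Refine {q1,q2,q4,q7} on symbol 1: members go to different blocks, giving {q1,q2} and {q4} and {q7}.
Split {q0,q8} by δ(·,0) → {q0} and {q8}.
The partition is now stable with 6 blocks: {q0} | {q1,q2} | {q6} | {q4} | {q7} | {q8}.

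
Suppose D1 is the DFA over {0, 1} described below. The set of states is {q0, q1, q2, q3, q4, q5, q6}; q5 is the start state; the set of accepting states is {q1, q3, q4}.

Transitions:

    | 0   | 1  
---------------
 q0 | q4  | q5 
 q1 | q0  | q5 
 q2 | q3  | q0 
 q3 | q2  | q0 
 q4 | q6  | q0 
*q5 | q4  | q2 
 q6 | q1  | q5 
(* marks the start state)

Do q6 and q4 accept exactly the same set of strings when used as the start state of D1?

Every state is reachable, so we keep all 7.
Initial partition by acceptance: {q1,q3,q4} | {q0,q2,q5,q6}.
Stable partition: {q1,q3,q4} | {q0,q2,q5,q6} — 2 equivalence classes.
q6 and q4 end up in different blocks, so they are distinguishable. For instance, the string 'ε' is accepted from only q4.

No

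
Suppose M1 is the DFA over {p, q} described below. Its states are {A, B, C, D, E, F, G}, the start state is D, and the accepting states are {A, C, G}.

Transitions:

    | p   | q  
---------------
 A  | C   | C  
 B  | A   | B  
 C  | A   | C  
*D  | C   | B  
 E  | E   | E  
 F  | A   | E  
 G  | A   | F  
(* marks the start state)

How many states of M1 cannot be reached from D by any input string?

3

BFS from D reaches {A, B, C, D}; the 3 state(s) E, F, G are never visited.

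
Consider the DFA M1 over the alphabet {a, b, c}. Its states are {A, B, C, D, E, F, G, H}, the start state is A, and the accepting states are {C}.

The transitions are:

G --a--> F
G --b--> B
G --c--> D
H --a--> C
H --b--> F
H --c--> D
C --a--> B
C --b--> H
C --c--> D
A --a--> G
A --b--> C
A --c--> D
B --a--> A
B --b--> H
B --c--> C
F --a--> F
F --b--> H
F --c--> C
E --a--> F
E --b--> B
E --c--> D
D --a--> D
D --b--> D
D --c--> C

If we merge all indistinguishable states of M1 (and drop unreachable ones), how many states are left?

7

States {E} cannot be reached from the start state, so discard them.
Initial partition by acceptance: {C} | {A,B,D,F,G,H}.
Split {A,B,D,F,G,H} by δ(·,a) → {A,B,D,F,G} and {H}.
Refine {A,B,D,F,G} on symbol b: members go to different blocks, giving {B,F} and {D,G} and {A}.
Refine {B,F} on symbol a: members go to different blocks, giving {B} and {F}.
Split {D,G} by δ(·,a) → {D} and {G}.
No further refinement is possible. Final partition (7 blocks): {C} | {B} | {H} | {D} | {A} | {F} | {G}.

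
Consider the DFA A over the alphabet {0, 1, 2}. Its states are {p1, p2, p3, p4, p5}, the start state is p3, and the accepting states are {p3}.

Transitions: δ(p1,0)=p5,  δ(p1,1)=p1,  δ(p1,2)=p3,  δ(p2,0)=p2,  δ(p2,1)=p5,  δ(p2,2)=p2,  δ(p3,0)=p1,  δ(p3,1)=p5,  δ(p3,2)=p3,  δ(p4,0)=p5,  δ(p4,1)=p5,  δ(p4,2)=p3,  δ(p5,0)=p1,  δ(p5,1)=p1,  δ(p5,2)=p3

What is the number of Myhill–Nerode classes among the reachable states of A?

2

First remove the unreachable states {p2,p4}; 3 states remain.
Initial partition by acceptance: {p3} | {p1,p5}.
The partition is now stable with 2 blocks: {p3} | {p1,p5}.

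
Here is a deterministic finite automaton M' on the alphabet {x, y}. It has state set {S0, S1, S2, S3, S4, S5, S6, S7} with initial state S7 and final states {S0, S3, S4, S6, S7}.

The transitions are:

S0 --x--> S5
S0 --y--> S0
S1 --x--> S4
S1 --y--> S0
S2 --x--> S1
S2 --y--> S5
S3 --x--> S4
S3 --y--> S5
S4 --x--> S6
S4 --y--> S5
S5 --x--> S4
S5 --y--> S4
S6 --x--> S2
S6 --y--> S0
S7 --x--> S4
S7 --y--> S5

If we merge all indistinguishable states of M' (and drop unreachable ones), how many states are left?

Reachable states from the start: {S0,S1,S2,S4,S5,S6,S7}. Unreachable: {S3} — drop them.
P0 = {S0,S4,S6,S7} | {S1,S2,S5}.
Refine {S0,S4,S6,S7} on symbol x: members go to different blocks, giving {S0,S6} and {S4,S7}.
On input x, block {S1,S2,S5} splits into {S1,S5} and {S2}.
Refine {S0,S6} on symbol x: members go to different blocks, giving {S0} and {S6}.
On input y, block {S1,S5} splits into {S1} and {S5}.
Refine {S4,S7} on symbol x: members go to different blocks, giving {S4} and {S7}.
The partition is now stable with 7 blocks: {S0} | {S1} | {S4} | {S2} | {S6} | {S5} | {S7}.

7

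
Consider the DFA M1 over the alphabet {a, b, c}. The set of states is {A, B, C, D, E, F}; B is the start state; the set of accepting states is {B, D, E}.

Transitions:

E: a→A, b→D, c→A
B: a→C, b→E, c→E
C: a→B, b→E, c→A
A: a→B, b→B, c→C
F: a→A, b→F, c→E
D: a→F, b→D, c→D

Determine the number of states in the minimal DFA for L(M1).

6

All states are reachable from the start state.
P0 = {B,D,E} | {A,C,F}.
On input c, block {B,D,E} splits into {B,D} and {E}.
Refine {B,D} on symbol b: members go to different blocks, giving {B} and {D}.
Split {A,C,F} by δ(·,a) → {A,C} and {F}.
On input b, block {A,C} splits into {A} and {C}.
The partition is now stable with 6 blocks: {B} | {A} | {E} | {D} | {F} | {C}.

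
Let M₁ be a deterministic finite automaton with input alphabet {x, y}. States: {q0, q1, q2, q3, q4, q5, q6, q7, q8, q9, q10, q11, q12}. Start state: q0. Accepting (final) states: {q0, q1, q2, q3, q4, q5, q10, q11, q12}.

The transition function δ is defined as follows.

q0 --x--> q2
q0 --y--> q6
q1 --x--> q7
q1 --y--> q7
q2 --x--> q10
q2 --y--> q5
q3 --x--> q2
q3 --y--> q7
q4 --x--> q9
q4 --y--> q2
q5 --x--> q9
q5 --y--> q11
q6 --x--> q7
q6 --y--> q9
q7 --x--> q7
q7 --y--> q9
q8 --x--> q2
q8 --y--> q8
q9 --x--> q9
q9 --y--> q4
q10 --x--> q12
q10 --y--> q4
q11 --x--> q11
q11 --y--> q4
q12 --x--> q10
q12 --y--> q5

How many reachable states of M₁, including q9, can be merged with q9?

1

Reachable states from the start: {q0,q2,q4,q5,q6,q7,q9,q10,q11,q12}. Unreachable: {q1,q3,q8} — drop them.
Initial partition by acceptance: {q0,q2,q4,q5,q10,q11,q12} | {q6,q7,q9}.
On input x, block {q0,q2,q4,q5,q10,q11,q12} splits into {q0,q2,q10,q11,q12} and {q4,q5}.
On input y, block {q0,q2,q10,q11,q12} splits into {q2,q10,q11,q12} and {q0}.
Split {q6,q7,q9} by δ(·,y) → {q6,q7} and {q9}.
Stable partition: {q2,q10,q11,q12} | {q6,q7} | {q4,q5} | {q0} | {q9} — 5 equivalence classes.
The equivalence class containing q9 is {q9}, of size 1.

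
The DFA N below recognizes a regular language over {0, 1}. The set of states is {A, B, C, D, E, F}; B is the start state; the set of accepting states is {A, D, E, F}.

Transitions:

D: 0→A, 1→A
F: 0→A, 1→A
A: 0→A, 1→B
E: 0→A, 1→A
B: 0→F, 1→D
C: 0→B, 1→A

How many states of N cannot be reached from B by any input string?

Starting at B and following transitions, the reachable set is {A, B, D, F}. That leaves C, E unreachable — 2 in total.

2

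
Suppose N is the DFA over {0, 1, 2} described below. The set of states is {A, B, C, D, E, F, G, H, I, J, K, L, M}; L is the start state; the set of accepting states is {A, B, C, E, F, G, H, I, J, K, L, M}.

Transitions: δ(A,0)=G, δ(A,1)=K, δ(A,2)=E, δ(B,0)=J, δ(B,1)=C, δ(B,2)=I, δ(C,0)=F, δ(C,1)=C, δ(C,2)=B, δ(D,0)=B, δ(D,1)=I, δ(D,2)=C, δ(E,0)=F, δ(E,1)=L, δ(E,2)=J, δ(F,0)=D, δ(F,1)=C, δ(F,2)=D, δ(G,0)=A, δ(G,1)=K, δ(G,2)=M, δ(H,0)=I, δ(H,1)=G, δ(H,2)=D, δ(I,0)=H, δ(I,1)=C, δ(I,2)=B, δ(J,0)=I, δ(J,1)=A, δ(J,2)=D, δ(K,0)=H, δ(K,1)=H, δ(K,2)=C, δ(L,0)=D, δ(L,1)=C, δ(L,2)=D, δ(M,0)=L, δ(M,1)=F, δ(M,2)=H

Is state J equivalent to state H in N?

All states are reachable from the start state.
Initial partition by acceptance: {A,B,C,E,F,G,H,I,J,K,L,M} | {D}.
On input 0, block {A,B,C,E,F,G,H,I,J,K,L,M} splits into {A,B,C,E,G,H,I,J,K,M} and {F,L}.
Split {A,B,C,E,G,H,I,J,K,M} by δ(·,0) → {A,B,G,H,I,J,K} and {C,E,M}.
Split {A,B,G,H,I,J,K} by δ(·,1) → {A,G,H,J,K} and {B,I}.
Split {A,G,H,J,K} by δ(·,0) → {A,G,K} and {H,J}.
On input 0, block {A,G,K} splits into {A,G} and {K}.
On input 1, block {C,E,M} splits into {E,M} and {C}.
Stable partition: {A,G} | {D} | {F,L} | {E,M} | {B,I} | {H,J} | {K} | {C} — 8 equivalence classes.
J and H lie in the same block of the stable partition, so they are equivalent — no string distinguishes them.

Yes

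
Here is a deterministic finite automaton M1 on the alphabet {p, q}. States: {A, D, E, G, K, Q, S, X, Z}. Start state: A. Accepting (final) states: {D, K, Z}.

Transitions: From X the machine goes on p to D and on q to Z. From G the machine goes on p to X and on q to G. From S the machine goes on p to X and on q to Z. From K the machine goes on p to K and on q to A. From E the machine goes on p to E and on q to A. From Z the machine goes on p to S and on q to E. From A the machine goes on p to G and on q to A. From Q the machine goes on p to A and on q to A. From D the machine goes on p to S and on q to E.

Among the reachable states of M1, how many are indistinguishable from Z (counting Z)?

Reachable states from the start: {A,D,E,G,S,X,Z}. Unreachable: {K,Q} — drop them.
P0 = {D,Z} | {A,E,G,S,X}.
Refine {A,E,G,S,X} on symbol p: members go to different blocks, giving {A,E,G,S} and {X}.
Split {A,E,G,S} by δ(·,p) → {G,S} and {A,E}.
Refine {G,S} on symbol q: members go to different blocks, giving {G} and {S}.
Split {A,E} by δ(·,p) → {E} and {A}.
Stable partition: {D,Z} | {G} | {X} | {E} | {S} | {A} — 6 equivalence classes.
The equivalence class containing Z is {D,Z}, of size 2.

2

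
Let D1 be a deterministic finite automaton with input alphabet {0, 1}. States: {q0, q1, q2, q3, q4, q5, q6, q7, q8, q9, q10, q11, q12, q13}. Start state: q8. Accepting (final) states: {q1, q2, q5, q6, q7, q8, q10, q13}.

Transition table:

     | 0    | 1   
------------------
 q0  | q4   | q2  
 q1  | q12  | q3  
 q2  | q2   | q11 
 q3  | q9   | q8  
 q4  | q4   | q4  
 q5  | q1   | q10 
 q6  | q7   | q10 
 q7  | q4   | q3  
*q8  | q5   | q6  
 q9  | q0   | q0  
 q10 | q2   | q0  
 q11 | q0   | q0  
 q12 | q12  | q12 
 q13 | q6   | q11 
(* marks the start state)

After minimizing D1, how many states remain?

First remove the unreachable states {q13}; 13 states remain.
Initial partition by acceptance: {q1,q2,q5,q6,q7,q8,q10} | {q0,q3,q4,q9,q11,q12}.
On input 0, block {q1,q2,q5,q6,q7,q8,q10} splits into {q2,q5,q6,q8,q10} and {q1,q7}.
Split {q2,q5,q6,q8,q10} by δ(·,0) → {q2,q8,q10} and {q5,q6}.
Split {q2,q8,q10} by δ(·,0) → {q2,q10} and {q8}.
On input 1, block {q0,q3,q4,q9,q11,q12} splits into {q4,q9,q11,q12} and {q0} and {q3}.
Refine {q2,q10} on symbol 1: members go to different blocks, giving {q2} and {q10}.
On input 0, block {q4,q9,q11,q12} splits into {q4,q12} and {q9,q11}.
No further refinement is possible. Final partition (9 blocks): {q2} | {q4,q12} | {q1,q7} | {q5,q6} | {q8} | {q0} | {q3} | {q10} | {q9,q11}.

9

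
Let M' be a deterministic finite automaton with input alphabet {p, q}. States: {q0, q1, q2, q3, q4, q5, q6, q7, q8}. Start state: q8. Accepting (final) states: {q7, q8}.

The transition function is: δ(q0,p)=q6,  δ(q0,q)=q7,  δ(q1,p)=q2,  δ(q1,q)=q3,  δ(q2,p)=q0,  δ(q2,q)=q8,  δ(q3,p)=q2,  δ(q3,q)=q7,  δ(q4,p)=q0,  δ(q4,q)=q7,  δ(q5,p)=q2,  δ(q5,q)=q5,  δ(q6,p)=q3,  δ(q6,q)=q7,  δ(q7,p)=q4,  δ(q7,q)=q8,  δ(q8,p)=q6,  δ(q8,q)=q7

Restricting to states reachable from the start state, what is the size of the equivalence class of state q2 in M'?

States {q1,q5} cannot be reached from the start state, so discard them.
P0 = {q7,q8} | {q0,q2,q3,q4,q6}.
Stable partition: {q7,q8} | {q0,q2,q3,q4,q6} — 2 equivalence classes.
State q2 belongs to the block {q0,q2,q3,q4,q6}, which has 5 states.

5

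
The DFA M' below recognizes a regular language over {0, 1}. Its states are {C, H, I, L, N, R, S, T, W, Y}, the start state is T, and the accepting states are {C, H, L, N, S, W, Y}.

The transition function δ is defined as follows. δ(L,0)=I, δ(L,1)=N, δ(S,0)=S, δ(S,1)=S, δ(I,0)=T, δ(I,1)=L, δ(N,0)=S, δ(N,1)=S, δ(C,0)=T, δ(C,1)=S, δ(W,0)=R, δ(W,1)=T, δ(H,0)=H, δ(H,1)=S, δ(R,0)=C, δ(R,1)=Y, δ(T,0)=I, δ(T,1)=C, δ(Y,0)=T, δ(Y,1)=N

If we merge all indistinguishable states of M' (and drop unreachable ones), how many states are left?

First remove the unreachable states {H,R,W,Y}; 6 states remain.
Start with accepting vs non-accepting: {C,L,N,S} | {I,T}.
Split {C,L,N,S} by δ(·,0) → {C,L} and {N,S}.
Stable partition: {C,L} | {I,T} | {N,S} — 3 equivalence classes.

3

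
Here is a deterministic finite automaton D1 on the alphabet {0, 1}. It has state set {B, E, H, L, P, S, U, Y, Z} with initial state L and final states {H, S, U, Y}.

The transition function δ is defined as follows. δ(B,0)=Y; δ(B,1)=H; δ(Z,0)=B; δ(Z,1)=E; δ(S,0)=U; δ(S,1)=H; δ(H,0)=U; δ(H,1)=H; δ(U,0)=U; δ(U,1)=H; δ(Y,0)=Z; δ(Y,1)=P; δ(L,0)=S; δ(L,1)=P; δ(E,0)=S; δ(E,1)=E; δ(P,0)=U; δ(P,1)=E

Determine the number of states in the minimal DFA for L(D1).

States {B,Y,Z} cannot be reached from the start state, so discard them.
Initial partition by acceptance: {H,S,U} | {E,L,P}.
The partition is now stable with 2 blocks: {H,S,U} | {E,L,P}.

2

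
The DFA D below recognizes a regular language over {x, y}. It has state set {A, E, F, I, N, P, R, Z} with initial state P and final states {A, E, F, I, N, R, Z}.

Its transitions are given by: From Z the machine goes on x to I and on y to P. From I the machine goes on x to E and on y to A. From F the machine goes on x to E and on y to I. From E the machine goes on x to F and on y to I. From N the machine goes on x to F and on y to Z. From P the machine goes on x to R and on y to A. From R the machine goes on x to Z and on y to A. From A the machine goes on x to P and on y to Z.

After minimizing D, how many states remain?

States {N} cannot be reached from the start state, so discard them.
P0 = {A,E,F,I,R,Z} | {P}.
Split {A,E,F,I,R,Z} by δ(·,x) → {E,F,I,R,Z} and {A}.
Split {E,F,I,R,Z} by δ(·,y) → {I,R} and {E,F} and {Z}.
Refine {I,R} on symbol x: members go to different blocks, giving {I} and {R}.
The partition is now stable with 6 blocks: {I} | {P} | {A} | {E,F} | {Z} | {R}.

6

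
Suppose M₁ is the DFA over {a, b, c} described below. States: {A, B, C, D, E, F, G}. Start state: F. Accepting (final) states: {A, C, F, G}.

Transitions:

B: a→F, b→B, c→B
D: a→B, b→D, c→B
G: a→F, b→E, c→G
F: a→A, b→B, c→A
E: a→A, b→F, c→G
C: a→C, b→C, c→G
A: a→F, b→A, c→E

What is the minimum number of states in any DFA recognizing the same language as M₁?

5

States {C,D} cannot be reached from the start state, so discard them.
P0 = {A,F,G} | {B,E}.
Refine {A,F,G} on symbol b: members go to different blocks, giving {F,G} and {A}.
Split {F,G} by δ(·,a) → {F} and {G}.
Refine {B,E} on symbol a: members go to different blocks, giving {B} and {E}.
Stable partition: {F} | {B} | {A} | {G} | {E} — 5 equivalence classes.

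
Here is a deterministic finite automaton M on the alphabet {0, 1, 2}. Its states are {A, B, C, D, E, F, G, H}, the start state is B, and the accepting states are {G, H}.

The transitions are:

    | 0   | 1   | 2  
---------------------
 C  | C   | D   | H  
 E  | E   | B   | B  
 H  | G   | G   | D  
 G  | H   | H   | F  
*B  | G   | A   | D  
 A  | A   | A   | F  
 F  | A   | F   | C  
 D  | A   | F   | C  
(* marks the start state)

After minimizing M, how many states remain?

First remove the unreachable states {E}; 7 states remain.
Start with accepting vs non-accepting: {G,H} | {A,B,C,D,F}.
Refine {A,B,C,D,F} on symbol 0: members go to different blocks, giving {A,C,D,F} and {B}.
On input 2, block {A,C,D,F} splits into {A,D,F} and {C}.
On input 2, block {A,D,F} splits into {D,F} and {A}.
The partition is now stable with 5 blocks: {G,H} | {D,F} | {B} | {C} | {A}.

5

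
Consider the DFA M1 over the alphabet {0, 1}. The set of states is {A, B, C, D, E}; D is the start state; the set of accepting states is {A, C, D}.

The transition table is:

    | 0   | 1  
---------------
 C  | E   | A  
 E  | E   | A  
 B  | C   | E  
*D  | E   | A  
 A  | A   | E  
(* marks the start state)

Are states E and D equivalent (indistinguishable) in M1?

First remove the unreachable states {B,C}; 3 states remain.
Start with accepting vs non-accepting: {A,D} | {E}.
On input 0, block {A,D} splits into {A} and {D}.
No further refinement is possible. Final partition (3 blocks): {A} | {E} | {D}.
E and D end up in different blocks, so they are distinguishable. For instance, the string 'ε' is accepted from only D.

No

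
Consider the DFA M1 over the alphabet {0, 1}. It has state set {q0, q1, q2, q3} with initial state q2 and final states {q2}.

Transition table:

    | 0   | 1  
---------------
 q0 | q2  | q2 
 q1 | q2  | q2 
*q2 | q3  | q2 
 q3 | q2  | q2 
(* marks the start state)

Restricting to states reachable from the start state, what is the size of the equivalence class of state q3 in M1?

States {q0,q1} cannot be reached from the start state, so discard them.
Start with accepting vs non-accepting: {q2} | {q3}.
The partition is now stable with 2 blocks: {q2} | {q3}.
State q3 belongs to the block {q3}, which has 1 states.

1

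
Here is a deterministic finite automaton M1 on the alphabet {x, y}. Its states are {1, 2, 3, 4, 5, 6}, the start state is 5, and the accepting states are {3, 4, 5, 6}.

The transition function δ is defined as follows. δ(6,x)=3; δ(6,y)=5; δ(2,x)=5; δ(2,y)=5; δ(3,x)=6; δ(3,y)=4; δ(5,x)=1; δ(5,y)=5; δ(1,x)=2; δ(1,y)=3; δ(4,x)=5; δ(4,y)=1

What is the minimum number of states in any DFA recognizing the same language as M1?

Initial partition by acceptance: {3,4,5,6} | {1,2}.
On input x, block {3,4,5,6} splits into {3,4,6} and {5}.
On input x, block {3,4,6} splits into {3,6} and {4}.
Split {3,6} by δ(·,y) → {3} and {6}.
Refine {1,2} on symbol x: members go to different blocks, giving {1} and {2}.
The partition is now stable with 6 blocks: {3} | {1} | {5} | {4} | {6} | {2}.

6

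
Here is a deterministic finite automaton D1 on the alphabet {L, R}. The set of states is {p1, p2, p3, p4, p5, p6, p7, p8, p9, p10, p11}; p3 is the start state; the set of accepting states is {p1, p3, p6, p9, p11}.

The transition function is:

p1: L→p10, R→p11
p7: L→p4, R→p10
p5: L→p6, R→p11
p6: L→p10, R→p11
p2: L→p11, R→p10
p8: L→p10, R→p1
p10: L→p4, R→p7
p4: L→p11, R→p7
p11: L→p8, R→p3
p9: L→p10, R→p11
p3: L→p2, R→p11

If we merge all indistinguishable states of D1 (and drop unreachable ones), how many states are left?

States {p5,p6,p9} cannot be reached from the start state, so discard them.
P0 = {p1,p3,p11} | {p2,p4,p7,p8,p10}.
On input L, block {p2,p4,p7,p8,p10} splits into {p7,p8,p10} and {p2,p4}.
Split {p1,p3,p11} by δ(·,L) → {p1,p11} and {p3}.
Split {p1,p11} by δ(·,R) → {p1} and {p11}.
Split {p7,p8,p10} by δ(·,L) → {p7,p10} and {p8}.
No further refinement is possible. Final partition (6 blocks): {p1} | {p7,p10} | {p2,p4} | {p3} | {p11} | {p8}.

6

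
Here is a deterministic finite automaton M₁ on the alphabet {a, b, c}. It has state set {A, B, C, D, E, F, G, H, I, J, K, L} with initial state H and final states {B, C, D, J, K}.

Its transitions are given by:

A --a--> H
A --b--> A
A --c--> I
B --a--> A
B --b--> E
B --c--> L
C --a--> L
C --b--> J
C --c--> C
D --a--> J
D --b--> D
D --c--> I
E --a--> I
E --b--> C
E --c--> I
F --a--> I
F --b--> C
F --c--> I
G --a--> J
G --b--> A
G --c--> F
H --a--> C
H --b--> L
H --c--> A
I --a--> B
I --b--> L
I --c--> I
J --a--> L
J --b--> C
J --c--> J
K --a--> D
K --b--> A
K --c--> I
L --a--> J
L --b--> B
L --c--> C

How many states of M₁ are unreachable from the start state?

4

No path from H leads to D, F, G, K; the other 8 states are all reachable.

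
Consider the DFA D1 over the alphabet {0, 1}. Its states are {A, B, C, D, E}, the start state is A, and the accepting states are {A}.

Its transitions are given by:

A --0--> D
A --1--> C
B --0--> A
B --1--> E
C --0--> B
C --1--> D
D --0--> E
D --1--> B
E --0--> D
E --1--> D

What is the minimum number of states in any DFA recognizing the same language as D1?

Initial partition by acceptance: {A} | {B,C,D,E}.
On input 0, block {B,C,D,E} splits into {C,D,E} and {B}.
On input 0, block {C,D,E} splits into {D,E} and {C}.
Refine {D,E} on symbol 1: members go to different blocks, giving {D} and {E}.
The partition is now stable with 5 blocks: {A} | {D} | {B} | {C} | {E}.

5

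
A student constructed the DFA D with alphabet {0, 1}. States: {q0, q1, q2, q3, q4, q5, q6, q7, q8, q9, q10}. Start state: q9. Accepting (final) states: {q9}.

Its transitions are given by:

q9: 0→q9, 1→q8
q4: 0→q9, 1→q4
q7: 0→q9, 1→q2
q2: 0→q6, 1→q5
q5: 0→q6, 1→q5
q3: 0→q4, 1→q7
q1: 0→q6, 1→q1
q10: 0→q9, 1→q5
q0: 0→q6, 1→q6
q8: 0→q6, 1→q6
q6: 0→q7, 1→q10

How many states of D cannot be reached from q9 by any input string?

Starting at q9 and following transitions, the reachable set is {q2, q5, q6, q7, q8, q9, q10}. That leaves q0, q1, q3, q4 unreachable — 4 in total.

4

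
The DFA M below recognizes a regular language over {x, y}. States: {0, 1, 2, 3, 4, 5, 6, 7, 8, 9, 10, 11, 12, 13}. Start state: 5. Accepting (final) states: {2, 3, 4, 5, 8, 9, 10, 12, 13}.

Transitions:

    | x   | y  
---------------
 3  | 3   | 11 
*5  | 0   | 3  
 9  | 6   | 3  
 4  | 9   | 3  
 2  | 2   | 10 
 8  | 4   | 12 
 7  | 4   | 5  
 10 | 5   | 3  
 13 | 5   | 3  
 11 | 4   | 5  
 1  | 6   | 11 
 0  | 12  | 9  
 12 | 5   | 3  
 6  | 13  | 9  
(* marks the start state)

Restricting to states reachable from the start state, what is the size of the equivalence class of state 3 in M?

First remove the unreachable states {1,2,7,8,10}; 9 states remain.
P0 = {3,4,5,9,12,13} | {0,6,11}.
Refine {3,4,5,9,12,13} on symbol x: members go to different blocks, giving {3,4,12,13} and {5,9}.
Refine {3,4,12,13} on symbol x: members go to different blocks, giving {4,12,13} and {3}.
The partition is now stable with 4 blocks: {4,12,13} | {0,6,11} | {5,9} | {3}.
The equivalence class containing 3 is {3}, of size 1.

1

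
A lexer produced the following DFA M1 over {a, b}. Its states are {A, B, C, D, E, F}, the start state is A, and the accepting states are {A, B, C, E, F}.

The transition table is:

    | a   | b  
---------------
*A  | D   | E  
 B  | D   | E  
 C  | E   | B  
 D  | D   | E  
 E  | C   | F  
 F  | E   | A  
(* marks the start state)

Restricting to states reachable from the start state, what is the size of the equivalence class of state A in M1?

Start with accepting vs non-accepting: {A,B,C,E,F} | {D}.
Refine {A,B,C,E,F} on symbol a: members go to different blocks, giving {C,E,F} and {A,B}.
Refine {C,E,F} on symbol b: members go to different blocks, giving {C,F} and {E}.
Stable partition: {C,F} | {D} | {A,B} | {E} — 4 equivalence classes.
State A belongs to the block {A,B}, which has 2 states.

2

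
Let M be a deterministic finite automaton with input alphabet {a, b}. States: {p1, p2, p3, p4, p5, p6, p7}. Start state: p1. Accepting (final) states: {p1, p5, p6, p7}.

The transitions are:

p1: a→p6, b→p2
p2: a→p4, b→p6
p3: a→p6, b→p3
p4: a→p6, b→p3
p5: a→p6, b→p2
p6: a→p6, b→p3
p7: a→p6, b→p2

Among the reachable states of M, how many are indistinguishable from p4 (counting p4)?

First remove the unreachable states {p5,p7}; 5 states remain.
Start with accepting vs non-accepting: {p1,p6} | {p2,p3,p4}.
Split {p2,p3,p4} by δ(·,a) → {p3,p4} and {p2}.
Refine {p1,p6} on symbol b: members go to different blocks, giving {p1} and {p6}.
Stable partition: {p1} | {p3,p4} | {p2} | {p6} — 4 equivalence classes.
The equivalence class containing p4 is {p3,p4}, of size 2.

2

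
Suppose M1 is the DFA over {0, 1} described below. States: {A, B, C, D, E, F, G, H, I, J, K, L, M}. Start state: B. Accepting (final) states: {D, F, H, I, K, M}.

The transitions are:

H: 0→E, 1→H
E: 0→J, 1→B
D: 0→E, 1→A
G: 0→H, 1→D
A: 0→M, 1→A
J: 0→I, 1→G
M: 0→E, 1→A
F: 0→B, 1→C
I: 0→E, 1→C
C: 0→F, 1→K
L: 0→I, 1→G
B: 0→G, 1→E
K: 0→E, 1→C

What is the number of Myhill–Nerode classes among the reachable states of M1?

States {L} cannot be reached from the start state, so discard them.
P0 = {D,F,H,I,K,M} | {A,B,C,E,G,J}.
On input 1, block {D,F,H,I,K,M} splits into {D,F,I,K,M} and {H}.
Split {A,B,C,E,G,J} by δ(·,0) → {A,C,J} and {B,E} and {G}.
On input 1, block {A,C,J} splits into {A} and {C} and {J}.
Refine {D,F,I,K,M} on symbol 1: members go to different blocks, giving {F,I,K} and {D,M}.
Split {B,E} by δ(·,0) → {B} and {E}.
On input 0, block {F,I,K} splits into {I,K} and {F}.
No further refinement is possible. Final partition (10 blocks): {I,K} | {A} | {H} | {B} | {G} | {C} | {J} | {D,M} | {E} | {F}.

10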